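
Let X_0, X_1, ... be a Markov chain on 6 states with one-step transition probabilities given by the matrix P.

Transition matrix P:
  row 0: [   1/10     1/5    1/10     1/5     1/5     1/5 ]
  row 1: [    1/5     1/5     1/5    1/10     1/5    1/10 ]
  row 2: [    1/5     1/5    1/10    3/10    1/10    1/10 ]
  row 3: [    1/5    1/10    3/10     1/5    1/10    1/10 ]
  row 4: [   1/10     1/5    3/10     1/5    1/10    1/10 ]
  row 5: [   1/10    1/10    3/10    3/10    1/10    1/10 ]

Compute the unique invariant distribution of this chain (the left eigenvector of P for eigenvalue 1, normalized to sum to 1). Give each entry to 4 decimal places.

π = [0.1592, 0.1668, 0.2096, 0.2159, 0.1326, 0.1159]

Balance equations π_j = Σ_i π_i·P[i][j]:
  π_0 = 1/10·π_0 + 1/5·π_1 + 1/5·π_2 + 1/5·π_3 + 1/10·π_4 + 1/10·π_5
  π_1 = 1/5·π_0 + 1/5·π_1 + 1/5·π_2 + 1/10·π_3 + 1/5·π_4 + 1/10·π_5
  π_2 = 1/10·π_0 + 1/5·π_1 + 1/10·π_2 + 3/10·π_3 + 3/10·π_4 + 3/10·π_5
  π_3 = 1/5·π_0 + 1/10·π_1 + 3/10·π_2 + 1/5·π_3 + 1/5·π_4 + 3/10·π_5
  π_4 = 1/5·π_0 + 1/5·π_1 + 1/10·π_2 + 1/10·π_3 + 1/10·π_4 + 1/10·π_5
  normalize: π_0 + π_1 + π_2 + π_3 + π_4 + π_5 = 1
Solving the linear system gives exactly π = [9621/60424, 180/1079, 25325/120848, 26087/120848, 16025/120848, 14009/120848].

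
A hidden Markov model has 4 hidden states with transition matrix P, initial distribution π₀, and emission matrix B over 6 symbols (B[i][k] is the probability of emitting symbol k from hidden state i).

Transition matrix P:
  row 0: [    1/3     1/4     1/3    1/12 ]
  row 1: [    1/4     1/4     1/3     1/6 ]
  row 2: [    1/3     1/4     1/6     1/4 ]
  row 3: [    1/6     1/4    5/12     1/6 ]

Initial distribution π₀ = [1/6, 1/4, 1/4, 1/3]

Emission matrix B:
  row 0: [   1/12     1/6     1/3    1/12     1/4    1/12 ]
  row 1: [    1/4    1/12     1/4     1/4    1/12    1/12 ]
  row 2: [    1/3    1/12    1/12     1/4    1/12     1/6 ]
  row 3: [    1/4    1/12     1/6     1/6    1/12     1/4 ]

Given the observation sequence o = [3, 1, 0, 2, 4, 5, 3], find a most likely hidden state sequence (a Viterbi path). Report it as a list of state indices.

t=0: δ = [1.389e-02, 6.250e-02, 6.250e-02, 5.556e-02]  (obs o_0=3)
t=1: δ = [3.472e-03, 1.302e-03, 1.929e-03, 1.302e-03]  ψ = [2, 1, 3, 2]  (obs o_1=1)
t=2: δ = [9.645e-05, 2.170e-04, 3.858e-04, 1.206e-04]  ψ = [0, 0, 0, 2]  (obs o_2=0)
t=3: δ = [4.287e-05, 2.411e-05, 6.028e-06, 1.608e-05]  ψ = [2, 2, 1, 2]  (obs o_3=2)
t=4: δ = [3.572e-06, 8.931e-07, 1.191e-06, 3.349e-07]  ψ = [0, 0, 0, 1]  (obs o_4=4)
t=5: δ = [9.923e-08, 7.442e-08, 1.985e-07, 7.442e-08]  ψ = [0, 0, 0, 0]  (obs o_5=5)
t=6: δ = [5.513e-09, 1.240e-08, 8.269e-09, 8.269e-09]  ψ = [2, 2, 0, 2]  (obs o_6=3)
backtrack: best end state = 1; path = [2, 0, 2, 0, 0, 2, 1]

path = [2, 0, 2, 0, 0, 2, 1]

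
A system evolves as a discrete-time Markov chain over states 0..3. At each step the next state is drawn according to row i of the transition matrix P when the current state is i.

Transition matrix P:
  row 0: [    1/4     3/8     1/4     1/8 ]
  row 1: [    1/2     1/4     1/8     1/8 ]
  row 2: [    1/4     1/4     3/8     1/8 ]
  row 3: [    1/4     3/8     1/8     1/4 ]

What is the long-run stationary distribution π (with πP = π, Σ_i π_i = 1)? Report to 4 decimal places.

π = [0.3272, 0.3088, 0.2212, 0.1429]

Balance equations π_j = Σ_i π_i·P[i][j]:
  π_0 = 1/4·π_0 + 1/2·π_1 + 1/4·π_2 + 1/4·π_3
  π_1 = 3/8·π_0 + 1/4·π_1 + 1/4·π_2 + 3/8·π_3
  π_2 = 1/4·π_0 + 1/8·π_1 + 3/8·π_2 + 1/8·π_3
  normalize: π_0 + π_1 + π_2 + π_3 = 1
Solving the linear system gives exactly π = [71/217, 67/217, 48/217, 1/7].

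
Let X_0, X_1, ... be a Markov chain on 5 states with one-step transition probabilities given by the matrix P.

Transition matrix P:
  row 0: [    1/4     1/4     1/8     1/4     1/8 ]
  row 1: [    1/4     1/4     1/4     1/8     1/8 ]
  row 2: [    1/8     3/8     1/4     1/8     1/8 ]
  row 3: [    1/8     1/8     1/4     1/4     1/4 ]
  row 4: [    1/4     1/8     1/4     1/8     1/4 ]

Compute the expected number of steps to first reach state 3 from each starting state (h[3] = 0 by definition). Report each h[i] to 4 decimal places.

First-step conditioning: h[3] = 0; for i ≠ 3, h[i] = 1 + Σ_k P[i][k]·h[k].
  h[0] = 1 + 1/4·h[0] + 1/4·h[1] + 1/8·h[2] + 1/8·h[4]
  h[1] = 1 + 1/4·h[0] + 1/4·h[1] + 1/4·h[2] + 1/8·h[4]
  h[2] = 1 + 1/8·h[0] + 3/8·h[1] + 1/4·h[2] + 1/8·h[4]
  h[4] = 1 + 1/4·h[0] + 1/8·h[1] + 1/4·h[2] + 1/4·h[4]
Solving the 4×4 linear system over states ≠ 3 gives exactly h = [40/7, 72/11, 512/77, 0, 72/11] (h[3] = 0 is the target).

h = [5.7143, 6.5455, 6.6494, 0.0000, 6.5455]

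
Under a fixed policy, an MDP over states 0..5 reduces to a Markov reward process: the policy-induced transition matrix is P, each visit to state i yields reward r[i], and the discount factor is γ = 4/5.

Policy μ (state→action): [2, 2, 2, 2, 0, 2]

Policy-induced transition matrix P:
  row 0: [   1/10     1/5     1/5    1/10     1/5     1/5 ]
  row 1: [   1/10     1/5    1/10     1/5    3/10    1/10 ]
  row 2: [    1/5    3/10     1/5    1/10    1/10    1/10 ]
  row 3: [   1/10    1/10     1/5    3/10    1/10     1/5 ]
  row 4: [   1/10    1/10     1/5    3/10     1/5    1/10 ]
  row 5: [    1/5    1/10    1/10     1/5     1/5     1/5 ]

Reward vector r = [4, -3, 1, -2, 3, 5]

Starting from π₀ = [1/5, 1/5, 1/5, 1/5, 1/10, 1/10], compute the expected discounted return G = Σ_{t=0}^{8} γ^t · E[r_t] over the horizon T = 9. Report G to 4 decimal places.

G = 4.3493

t=0: π = [0.2000, 0.2000, 0.2000, 0.2000, 0.1000, 0.1000], E[r] = 0.8000, γ^t·E[r] = 0.800000, running G = 0.800000
t=1: π = [0.1300, 0.1800, 0.1700, 0.1900, 0.1800, 0.1500], E[r] = 1.0600, γ^t·E[r] = 0.848000, running G = 1.648000
t=2: π = [0.1320, 0.1650, 0.1670, 0.2070, 0.1820, 0.1470], E[r] = 1.0670, γ^t·E[r] = 0.682880, running G = 2.330880
t=3: π = [0.1314, 0.1631, 0.1688, 0.2090, 0.1791, 0.1486], E[r] = 1.0674, γ^t·E[r] = 0.546509, running G = 2.877389
t=4: π = [0.1317, 0.1632, 0.1688, 0.2088, 0.1785, 0.1489], E[r] = 1.0687, γ^t·E[r] = 0.437727, running G = 3.315116
t=5: π = [0.1318, 0.1633, 0.1688, 0.2087, 0.1786, 0.1489], E[r] = 1.0691, γ^t·E[r] = 0.350336, running G = 3.665452
t=6: π = [0.1318, 0.1633, 0.1688, 0.2087, 0.1786, 0.1489], E[r] = 1.0692, γ^t·E[r] = 0.280281, running G = 3.945733
t=7: π = [0.1318, 0.1633, 0.1688, 0.2087, 0.1786, 0.1489], E[r] = 1.0692, γ^t·E[r] = 0.224224, running G = 4.169958
t=8: π = [0.1318, 0.1633, 0.1688, 0.2087, 0.1786, 0.1489], E[r] = 1.0692, γ^t·E[r] = 0.179379, running G = 4.349337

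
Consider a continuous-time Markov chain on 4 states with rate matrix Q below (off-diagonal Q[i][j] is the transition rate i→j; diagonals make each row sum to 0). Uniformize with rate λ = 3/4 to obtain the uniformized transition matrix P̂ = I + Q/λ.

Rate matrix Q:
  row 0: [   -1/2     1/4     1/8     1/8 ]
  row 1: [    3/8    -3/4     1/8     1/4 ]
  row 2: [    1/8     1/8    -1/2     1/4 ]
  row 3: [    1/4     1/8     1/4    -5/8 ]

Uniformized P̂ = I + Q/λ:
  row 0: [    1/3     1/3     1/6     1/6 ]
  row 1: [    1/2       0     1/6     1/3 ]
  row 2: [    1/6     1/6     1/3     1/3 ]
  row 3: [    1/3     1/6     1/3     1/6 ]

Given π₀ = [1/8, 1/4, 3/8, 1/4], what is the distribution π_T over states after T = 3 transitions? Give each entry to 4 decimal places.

t=0: π = [0.1250, 0.2500, 0.3750, 0.2500]
t=1: π = [0.3125, 0.1458, 0.2708, 0.2708]
t=2: π = [0.3125, 0.1944, 0.2569, 0.2361]
t=3: π = [0.3229, 0.1863, 0.2488, 0.2419]

π = [0.3229, 0.1863, 0.2488, 0.2419]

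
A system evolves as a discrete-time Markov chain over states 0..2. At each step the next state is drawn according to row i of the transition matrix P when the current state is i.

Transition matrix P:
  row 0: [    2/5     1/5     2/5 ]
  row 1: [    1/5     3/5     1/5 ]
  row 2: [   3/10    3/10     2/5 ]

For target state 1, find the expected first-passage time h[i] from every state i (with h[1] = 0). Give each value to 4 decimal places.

First-step conditioning: h[1] = 0; for i ≠ 1, h[i] = 1 + Σ_k P[i][k]·h[k].
  h[0] = 1 + 2/5·h[0] + 2/5·h[2]
  h[2] = 1 + 3/10·h[0] + 2/5·h[2]
Solving the 2×2 linear system over states ≠ 1 gives exactly h = [25/6, 0, 15/4] (h[1] = 0 is the target).

h = [4.1667, 0.0000, 3.7500]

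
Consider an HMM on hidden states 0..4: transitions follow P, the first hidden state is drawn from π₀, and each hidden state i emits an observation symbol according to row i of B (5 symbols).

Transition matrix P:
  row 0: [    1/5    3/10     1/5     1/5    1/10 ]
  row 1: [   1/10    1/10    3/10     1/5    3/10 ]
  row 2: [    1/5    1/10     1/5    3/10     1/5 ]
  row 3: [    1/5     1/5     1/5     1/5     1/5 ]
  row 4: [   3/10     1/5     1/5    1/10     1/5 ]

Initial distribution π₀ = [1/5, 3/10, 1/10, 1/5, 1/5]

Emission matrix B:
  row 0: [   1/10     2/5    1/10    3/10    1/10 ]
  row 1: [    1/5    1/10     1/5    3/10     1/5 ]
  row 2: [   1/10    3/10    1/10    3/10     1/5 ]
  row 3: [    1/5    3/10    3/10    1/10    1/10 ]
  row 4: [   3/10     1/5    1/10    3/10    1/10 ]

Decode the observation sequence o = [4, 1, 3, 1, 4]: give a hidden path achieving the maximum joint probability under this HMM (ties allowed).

t=0: δ = [2.000e-02, 6.000e-02, 2.000e-02, 2.000e-02, 2.000e-02]  (obs o_0=4)
t=1: δ = [2.400e-03, 6.000e-04, 5.400e-03, 3.600e-03, 3.600e-03]  ψ = [1, 0, 1, 1, 1]  (obs o_1=1)
t=2: δ = [3.240e-04, 2.160e-04, 3.240e-04, 1.620e-04, 3.240e-04]  ψ = [2, 0, 2, 2, 2]  (obs o_2=3)
t=3: δ = [3.888e-05, 9.720e-06, 1.944e-05, 2.916e-05, 1.296e-05]  ψ = [4, 0, 0, 2, 1]  (obs o_3=1)
t=4: δ = [7.776e-07, 2.333e-06, 1.555e-06, 7.776e-07, 5.832e-07]  ψ = [0, 0, 0, 0, 3]  (obs o_4=4)
backtrack: best end state = 1; path = [1, 2, 4, 0, 1]

path = [1, 2, 4, 0, 1]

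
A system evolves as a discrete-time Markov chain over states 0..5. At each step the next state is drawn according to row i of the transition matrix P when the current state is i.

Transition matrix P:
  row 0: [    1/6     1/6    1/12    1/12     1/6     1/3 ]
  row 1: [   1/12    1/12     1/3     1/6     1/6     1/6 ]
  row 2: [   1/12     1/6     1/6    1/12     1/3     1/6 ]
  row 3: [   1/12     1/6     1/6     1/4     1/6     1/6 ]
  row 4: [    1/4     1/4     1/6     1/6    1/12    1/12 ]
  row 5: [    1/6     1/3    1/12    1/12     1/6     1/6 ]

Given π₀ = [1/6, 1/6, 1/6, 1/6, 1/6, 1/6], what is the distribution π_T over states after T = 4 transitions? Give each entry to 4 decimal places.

t=0: π = [0.1667, 0.1667, 0.1667, 0.1667, 0.1667, 0.1667]
t=1: π = [0.1389, 0.1944, 0.1667, 0.1389, 0.1806, 0.1806]
t=2: π = [0.1400, 0.1956, 0.1725, 0.1377, 0.1794, 0.1748]
t=3: π = [0.1395, 0.1944, 0.1730, 0.1375, 0.1805, 0.1751]
t=4: π = [0.1396, 0.1947, 0.1729, 0.1375, 0.1805, 0.1749]

π = [0.1396, 0.1947, 0.1729, 0.1375, 0.1805, 0.1749]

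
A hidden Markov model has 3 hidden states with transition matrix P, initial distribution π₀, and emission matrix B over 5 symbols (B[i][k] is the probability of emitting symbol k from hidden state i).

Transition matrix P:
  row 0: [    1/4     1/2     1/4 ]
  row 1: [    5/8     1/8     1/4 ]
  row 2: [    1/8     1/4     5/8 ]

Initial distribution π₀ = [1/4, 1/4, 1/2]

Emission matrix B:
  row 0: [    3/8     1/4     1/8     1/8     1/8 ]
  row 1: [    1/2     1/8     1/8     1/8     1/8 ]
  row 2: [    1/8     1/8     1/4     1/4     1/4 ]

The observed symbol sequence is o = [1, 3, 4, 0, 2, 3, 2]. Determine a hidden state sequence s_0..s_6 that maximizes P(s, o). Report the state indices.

path = [2, 2, 2, 2, 2, 2, 2]

t=0: δ = [6.250e-02, 3.125e-02, 6.250e-02]  (obs o_0=1)
t=1: δ = [2.441e-03, 3.906e-03, 9.766e-03]  ψ = [1, 0, 2]  (obs o_1=3)
t=2: δ = [3.052e-04, 3.052e-04, 1.526e-03]  ψ = [1, 2, 2]  (obs o_2=4)
t=3: δ = [7.153e-05, 1.907e-04, 1.192e-04]  ψ = [1, 2, 2]  (obs o_3=0)
t=4: δ = [1.490e-05, 4.470e-06, 1.863e-05]  ψ = [1, 0, 2]  (obs o_4=2)
t=5: δ = [4.657e-07, 9.313e-07, 2.910e-06]  ψ = [0, 0, 2]  (obs o_5=3)
t=6: δ = [7.276e-08, 9.095e-08, 4.547e-07]  ψ = [1, 2, 2]  (obs o_6=2)
backtrack: best end state = 2; path = [2, 2, 2, 2, 2, 2, 2]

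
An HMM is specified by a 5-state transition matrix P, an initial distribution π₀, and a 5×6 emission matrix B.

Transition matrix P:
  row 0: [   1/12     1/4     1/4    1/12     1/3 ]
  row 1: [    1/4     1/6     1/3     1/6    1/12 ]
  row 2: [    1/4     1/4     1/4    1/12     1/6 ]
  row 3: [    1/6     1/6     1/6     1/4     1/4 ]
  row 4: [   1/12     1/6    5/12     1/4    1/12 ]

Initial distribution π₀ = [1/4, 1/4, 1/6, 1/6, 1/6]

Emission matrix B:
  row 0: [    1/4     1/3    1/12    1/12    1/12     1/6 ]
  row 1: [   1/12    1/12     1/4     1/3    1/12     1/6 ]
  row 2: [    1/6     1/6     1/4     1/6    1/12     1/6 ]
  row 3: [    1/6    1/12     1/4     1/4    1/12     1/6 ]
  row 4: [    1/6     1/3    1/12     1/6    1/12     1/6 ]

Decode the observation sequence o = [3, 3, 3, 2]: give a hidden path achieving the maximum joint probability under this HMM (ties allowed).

path = [1, 2, 1, 2]

t=0: δ = [2.083e-02, 8.333e-02, 2.778e-02, 4.167e-02, 2.778e-02]  (obs o_0=3)
t=1: δ = [1.736e-03, 4.630e-03, 4.630e-03, 3.472e-03, 1.736e-03]  ψ = [1, 1, 1, 1, 3]  (obs o_1=3)
t=2: δ = [9.645e-05, 3.858e-04, 2.572e-04, 2.170e-04, 1.447e-04]  ψ = [1, 2, 1, 3, 3]  (obs o_2=3)
t=3: δ = [8.038e-06, 1.608e-05, 3.215e-05, 1.608e-05, 4.521e-06]  ψ = [1, 1, 1, 1, 3]  (obs o_3=2)
backtrack: best end state = 2; path = [1, 2, 1, 2]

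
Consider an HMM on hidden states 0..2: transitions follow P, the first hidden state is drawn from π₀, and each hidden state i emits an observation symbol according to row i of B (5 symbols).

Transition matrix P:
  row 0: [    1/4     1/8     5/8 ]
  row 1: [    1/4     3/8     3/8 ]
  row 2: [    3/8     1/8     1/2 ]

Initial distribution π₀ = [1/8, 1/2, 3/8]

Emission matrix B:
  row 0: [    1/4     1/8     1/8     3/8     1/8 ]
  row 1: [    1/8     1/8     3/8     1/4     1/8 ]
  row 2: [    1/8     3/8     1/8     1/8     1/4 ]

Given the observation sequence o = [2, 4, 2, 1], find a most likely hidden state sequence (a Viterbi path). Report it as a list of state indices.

path = [1, 2, 2, 2]

t=0: δ = [1.562e-02, 1.875e-01, 4.688e-02]  (obs o_0=2)
t=1: δ = [5.859e-03, 8.789e-03, 1.758e-02]  ψ = [1, 1, 1]  (obs o_1=4)
t=2: δ = [8.240e-04, 1.236e-03, 1.099e-03]  ψ = [2, 1, 2]  (obs o_2=2)
t=3: δ = [5.150e-05, 5.794e-05, 2.060e-04]  ψ = [2, 1, 2]  (obs o_3=1)
backtrack: best end state = 2; path = [1, 2, 2, 2]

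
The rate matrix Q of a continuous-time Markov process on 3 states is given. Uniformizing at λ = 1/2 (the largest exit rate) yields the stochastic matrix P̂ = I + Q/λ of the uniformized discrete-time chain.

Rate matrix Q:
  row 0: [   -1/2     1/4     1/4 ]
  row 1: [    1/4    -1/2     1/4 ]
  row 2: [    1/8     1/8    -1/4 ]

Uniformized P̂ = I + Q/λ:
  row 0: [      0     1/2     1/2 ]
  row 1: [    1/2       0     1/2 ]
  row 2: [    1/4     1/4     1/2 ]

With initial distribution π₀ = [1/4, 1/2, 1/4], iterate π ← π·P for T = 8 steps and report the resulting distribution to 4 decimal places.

t=0: π = [0.2500, 0.5000, 0.2500]
t=1: π = [0.3125, 0.1875, 0.5000]
t=2: π = [0.2188, 0.2813, 0.5000]
t=3: π = [0.2656, 0.2344, 0.5000]
t=4: π = [0.2422, 0.2578, 0.5000]
t=5: π = [0.2539, 0.2461, 0.5000]
t=6: π = [0.2480, 0.2520, 0.5000]
t=7: π = [0.2510, 0.2490, 0.5000]
t=8: π = [0.2495, 0.2505, 0.5000]

π = [0.2495, 0.2505, 0.5000]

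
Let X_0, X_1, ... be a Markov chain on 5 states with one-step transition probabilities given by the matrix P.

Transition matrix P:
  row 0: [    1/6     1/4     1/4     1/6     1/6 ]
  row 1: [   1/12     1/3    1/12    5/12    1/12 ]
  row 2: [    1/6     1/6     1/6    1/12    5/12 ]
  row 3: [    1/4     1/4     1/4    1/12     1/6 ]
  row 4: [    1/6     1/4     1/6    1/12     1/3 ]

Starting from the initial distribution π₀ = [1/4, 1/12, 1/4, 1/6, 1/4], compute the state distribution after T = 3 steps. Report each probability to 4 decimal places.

t=0: π = [0.2500, 0.0833, 0.2500, 0.1667, 0.2500]
t=1: π = [0.1736, 0.2361, 0.1944, 0.1319, 0.2639]
t=2: π = [0.1580, 0.2535, 0.1725, 0.1765, 0.2396]
t=3: π = [0.1603, 0.2568, 0.1734, 0.1810, 0.2286]

π = [0.1603, 0.2568, 0.1734, 0.1810, 0.2286]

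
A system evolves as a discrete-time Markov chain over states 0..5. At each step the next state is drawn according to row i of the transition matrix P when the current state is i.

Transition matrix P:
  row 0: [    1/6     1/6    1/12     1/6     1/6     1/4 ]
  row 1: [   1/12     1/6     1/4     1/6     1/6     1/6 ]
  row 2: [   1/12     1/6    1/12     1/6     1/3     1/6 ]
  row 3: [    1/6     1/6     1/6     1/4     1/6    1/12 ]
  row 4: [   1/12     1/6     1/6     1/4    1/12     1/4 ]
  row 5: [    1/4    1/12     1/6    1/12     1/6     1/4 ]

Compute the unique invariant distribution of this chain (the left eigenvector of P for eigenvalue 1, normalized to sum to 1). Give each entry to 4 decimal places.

Balance equations π_j = Σ_i π_i·P[i][j]:
  π_0 = 1/6·π_0 + 1/12·π_1 + 1/12·π_2 + 1/6·π_3 + 1/12·π_4 + 1/4·π_5
  π_1 = 1/6·π_0 + 1/6·π_1 + 1/6·π_2 + 1/6·π_3 + 1/6·π_4 + 1/12·π_5
  π_2 = 1/12·π_0 + 1/4·π_1 + 1/12·π_2 + 1/6·π_3 + 1/6·π_4 + 1/6·π_5
  π_3 = 1/6·π_0 + 1/6·π_1 + 1/6·π_2 + 1/4·π_3 + 1/4·π_4 + 1/12·π_5
  π_4 = 1/6·π_0 + 1/6·π_1 + 1/3·π_2 + 1/6·π_3 + 1/12·π_4 + 1/6·π_5
  normalize: π_0 + π_1 + π_2 + π_3 + π_4 + π_5 = 1
Solving the linear system gives exactly π = [17090/119787, 12015/79858, 37001/239574, 21595/119787, 21275/119787, 7768/39929].

π = [0.1427, 0.1505, 0.1544, 0.1803, 0.1776, 0.1945]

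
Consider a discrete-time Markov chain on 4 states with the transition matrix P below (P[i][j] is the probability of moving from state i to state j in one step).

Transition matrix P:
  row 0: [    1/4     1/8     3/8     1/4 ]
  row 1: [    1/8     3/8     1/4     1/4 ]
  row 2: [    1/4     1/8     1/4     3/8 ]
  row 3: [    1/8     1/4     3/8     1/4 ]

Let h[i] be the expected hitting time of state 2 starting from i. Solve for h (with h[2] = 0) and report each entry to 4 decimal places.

First-step conditioning: h[2] = 0; for i ≠ 2, h[i] = 1 + Σ_k P[i][k]·h[k].
  h[0] = 1 + 1/4·h[0] + 1/8·h[1] + 1/4·h[3]
  h[1] = 1 + 1/8·h[0] + 3/8·h[1] + 1/4·h[3]
  h[3] = 1 + 1/8·h[0] + 1/4·h[1] + 1/4·h[3]
Solving the 3×3 linear system over states ≠ 2 gives exactly h = [192/67, 224/67, 0, 196/67] (h[2] = 0 is the target).

h = [2.8657, 3.3433, 0.0000, 2.9254]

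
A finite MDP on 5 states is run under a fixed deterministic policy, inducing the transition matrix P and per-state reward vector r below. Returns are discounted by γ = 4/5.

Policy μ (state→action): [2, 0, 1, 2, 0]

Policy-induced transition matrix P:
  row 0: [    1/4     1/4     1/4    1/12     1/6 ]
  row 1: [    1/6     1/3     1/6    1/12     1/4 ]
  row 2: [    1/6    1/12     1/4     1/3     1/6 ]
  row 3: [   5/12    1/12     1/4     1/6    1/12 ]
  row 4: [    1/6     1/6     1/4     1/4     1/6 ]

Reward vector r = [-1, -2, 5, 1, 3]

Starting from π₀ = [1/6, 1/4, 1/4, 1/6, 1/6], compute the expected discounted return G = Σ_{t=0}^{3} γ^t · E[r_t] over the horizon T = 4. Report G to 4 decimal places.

t=0: π = [0.1667, 0.2500, 0.2500, 0.1667, 0.1667], E[r] = 1.2500, γ^t·E[r] = 1.250000, running G = 1.250000
t=1: π = [0.2222, 0.1875, 0.2292, 0.1875, 0.1736], E[r] = 1.2569, γ^t·E[r] = 1.005556, running G = 2.255556
t=2: π = [0.2321, 0.1817, 0.2344, 0.1852, 0.1667], E[r] = 1.2616, γ^t·E[r] = 0.807407, running G = 3.062963
t=3: π = [0.2323, 0.1813, 0.2349, 0.1851, 0.1664], E[r] = 1.2636, γ^t·E[r] = 0.646963, running G = 3.709926

G = 3.7099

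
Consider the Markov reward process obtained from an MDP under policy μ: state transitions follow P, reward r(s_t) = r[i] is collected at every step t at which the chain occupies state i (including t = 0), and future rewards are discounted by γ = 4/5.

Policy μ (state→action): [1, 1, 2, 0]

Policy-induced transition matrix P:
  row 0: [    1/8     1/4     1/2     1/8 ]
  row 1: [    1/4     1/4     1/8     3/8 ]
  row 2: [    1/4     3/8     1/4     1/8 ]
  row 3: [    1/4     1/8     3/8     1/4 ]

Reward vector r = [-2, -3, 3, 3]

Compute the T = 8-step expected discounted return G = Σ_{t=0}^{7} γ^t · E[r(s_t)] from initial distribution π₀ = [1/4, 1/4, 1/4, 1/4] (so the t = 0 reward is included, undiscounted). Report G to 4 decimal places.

t=0: π = [0.2500, 0.2500, 0.2500, 0.2500], E[r] = 0.2500, γ^t·E[r] = 0.250000, running G = 0.250000
t=1: π = [0.2188, 0.2500, 0.3125, 0.2188], E[r] = 0.4063, γ^t·E[r] = 0.325000, running G = 0.575000
t=2: π = [0.2227, 0.2617, 0.3008, 0.2148], E[r] = 0.3164, γ^t·E[r] = 0.202500, running G = 0.777500
t=3: π = [0.2222, 0.2607, 0.2998, 0.2173], E[r] = 0.3247, γ^t·E[r] = 0.166250, running G = 0.943750
t=4: π = [0.2222, 0.2603, 0.3001, 0.2173], E[r] = 0.3270, γ^t·E[r] = 0.133925, running G = 1.077675
t=5: π = [0.2222, 0.2603, 0.3002, 0.2172], E[r] = 0.3268, γ^t·E[r] = 0.107093, running G = 1.184768
t=6: π = [0.2222, 0.2604, 0.3002, 0.2172], E[r] = 0.3267, γ^t·E[r] = 0.085638, running G = 1.270406
t=7: π = [0.2222, 0.2604, 0.3002, 0.2172], E[r] = 0.3267, γ^t·E[r] = 0.068513, running G = 1.338919

G = 1.3389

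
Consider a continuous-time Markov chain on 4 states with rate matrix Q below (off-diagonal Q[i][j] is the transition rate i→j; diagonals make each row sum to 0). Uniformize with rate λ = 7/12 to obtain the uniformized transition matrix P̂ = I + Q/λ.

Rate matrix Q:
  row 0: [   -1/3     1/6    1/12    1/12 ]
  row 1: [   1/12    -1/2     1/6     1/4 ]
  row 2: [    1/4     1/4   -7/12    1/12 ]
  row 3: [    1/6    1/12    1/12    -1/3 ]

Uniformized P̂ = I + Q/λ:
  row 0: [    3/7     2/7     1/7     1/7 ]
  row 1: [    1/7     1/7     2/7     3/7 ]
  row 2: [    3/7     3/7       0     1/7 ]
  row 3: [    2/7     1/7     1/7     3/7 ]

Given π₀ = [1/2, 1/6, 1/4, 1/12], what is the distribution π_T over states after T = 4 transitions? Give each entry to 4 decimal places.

π = [0.3198, 0.2323, 0.1547, 0.2932]

t=0: π = [0.5000, 0.1667, 0.2500, 0.0833]
t=1: π = [0.3690, 0.2857, 0.1310, 0.2143]
t=2: π = [0.3163, 0.2330, 0.1650, 0.2857]
t=3: π = [0.3212, 0.2352, 0.1526, 0.2911]
t=4: π = [0.3198, 0.2323, 0.1547, 0.2932]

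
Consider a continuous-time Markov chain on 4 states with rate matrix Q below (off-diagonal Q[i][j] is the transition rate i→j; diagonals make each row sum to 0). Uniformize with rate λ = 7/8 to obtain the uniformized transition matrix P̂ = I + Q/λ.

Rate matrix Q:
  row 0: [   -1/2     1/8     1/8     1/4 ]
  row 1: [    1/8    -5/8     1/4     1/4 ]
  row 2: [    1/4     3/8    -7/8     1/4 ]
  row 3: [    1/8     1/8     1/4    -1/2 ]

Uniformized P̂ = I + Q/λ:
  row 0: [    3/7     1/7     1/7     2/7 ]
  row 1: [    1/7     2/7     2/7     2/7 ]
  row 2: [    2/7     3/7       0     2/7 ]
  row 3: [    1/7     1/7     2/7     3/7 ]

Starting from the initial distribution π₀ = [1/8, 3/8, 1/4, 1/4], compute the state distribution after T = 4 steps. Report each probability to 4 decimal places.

π = [0.2387, 0.2321, 0.1959, 0.3333]

t=0: π = [0.1250, 0.3750, 0.2500, 0.2500]
t=1: π = [0.2143, 0.2679, 0.1964, 0.3214]
t=2: π = [0.2321, 0.2372, 0.1990, 0.3316]
t=3: π = [0.2376, 0.2336, 0.1957, 0.3331]
t=4: π = [0.2387, 0.2321, 0.1959, 0.3333]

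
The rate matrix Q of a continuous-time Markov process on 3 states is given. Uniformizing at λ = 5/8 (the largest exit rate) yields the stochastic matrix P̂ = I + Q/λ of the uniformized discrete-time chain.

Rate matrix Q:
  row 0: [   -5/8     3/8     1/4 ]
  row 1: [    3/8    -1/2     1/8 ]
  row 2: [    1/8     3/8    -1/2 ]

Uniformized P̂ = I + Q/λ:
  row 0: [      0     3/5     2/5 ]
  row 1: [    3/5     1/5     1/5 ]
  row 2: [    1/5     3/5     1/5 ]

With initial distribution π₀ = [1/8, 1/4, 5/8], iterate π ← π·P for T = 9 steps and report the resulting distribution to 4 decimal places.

π = [0.3094, 0.4286, 0.2620]

t=0: π = [0.1250, 0.2500, 0.6250]
t=1: π = [0.2750, 0.5000, 0.2250]
t=2: π = [0.3450, 0.4000, 0.2550]
t=3: π = [0.2910, 0.4400, 0.2690]
t=4: π = [0.3178, 0.4240, 0.2582]
t=5: π = [0.3060, 0.4304, 0.2636]
t=6: π = [0.3110, 0.4278, 0.2612]
t=7: π = [0.3089, 0.4289, 0.2622]
t=8: π = [0.3098, 0.4285, 0.2618]
t=9: π = [0.3094, 0.4286, 0.2620]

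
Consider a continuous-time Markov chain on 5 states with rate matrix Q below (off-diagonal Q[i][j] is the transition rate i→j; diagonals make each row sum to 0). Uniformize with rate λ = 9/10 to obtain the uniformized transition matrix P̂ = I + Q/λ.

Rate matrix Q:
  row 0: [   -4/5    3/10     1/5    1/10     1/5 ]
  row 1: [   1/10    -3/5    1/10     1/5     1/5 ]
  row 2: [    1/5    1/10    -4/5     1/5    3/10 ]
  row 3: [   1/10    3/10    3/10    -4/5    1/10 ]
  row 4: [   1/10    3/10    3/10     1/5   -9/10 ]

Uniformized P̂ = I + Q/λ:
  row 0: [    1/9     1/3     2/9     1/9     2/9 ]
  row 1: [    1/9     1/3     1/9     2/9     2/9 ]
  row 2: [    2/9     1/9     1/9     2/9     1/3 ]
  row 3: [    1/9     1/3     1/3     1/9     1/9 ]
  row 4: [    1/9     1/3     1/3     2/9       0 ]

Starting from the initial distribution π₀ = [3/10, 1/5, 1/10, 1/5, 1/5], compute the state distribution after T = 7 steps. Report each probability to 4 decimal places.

t=0: π = [0.3000, 0.2000, 0.1000, 0.2000, 0.2000]
t=1: π = [0.1222, 0.3111, 0.2333, 0.1667, 0.1667]
t=2: π = [0.1370, 0.2815, 0.1988, 0.1901, 0.1926]
t=3: π = [0.1332, 0.2892, 0.2114, 0.1859, 0.1804]
t=4: π = [0.1346, 0.2864, 0.2073, 0.1868, 0.1850]
t=5: π = [0.1341, 0.2873, 0.2087, 0.1865, 0.1834]
t=6: π = [0.1343, 0.2870, 0.2082, 0.1866, 0.1839]
t=7: π = [0.1342, 0.2871, 0.2084, 0.1866, 0.1838]

π = [0.1342, 0.2871, 0.2084, 0.1866, 0.1838]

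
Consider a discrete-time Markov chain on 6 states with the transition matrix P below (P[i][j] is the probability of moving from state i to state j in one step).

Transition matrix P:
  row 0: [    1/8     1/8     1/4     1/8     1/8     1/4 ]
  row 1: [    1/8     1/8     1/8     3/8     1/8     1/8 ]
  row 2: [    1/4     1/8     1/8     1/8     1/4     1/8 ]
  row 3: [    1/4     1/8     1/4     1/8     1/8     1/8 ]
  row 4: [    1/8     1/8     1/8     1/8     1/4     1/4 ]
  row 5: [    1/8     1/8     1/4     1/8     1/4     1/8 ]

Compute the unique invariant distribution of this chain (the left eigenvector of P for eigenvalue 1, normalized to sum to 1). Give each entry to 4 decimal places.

π = [0.1679, 0.1250, 0.1868, 0.1563, 0.1939, 0.1702]

Balance equations π_j = Σ_i π_i·P[i][j]:
  π_0 = 1/8·π_0 + 1/8·π_1 + 1/4·π_2 + 1/4·π_3 + 1/8·π_4 + 1/8·π_5
  π_1 = 1/8·π_0 + 1/8·π_1 + 1/8·π_2 + 1/8·π_3 + 1/8·π_4 + 1/8·π_5
  π_2 = 1/4·π_0 + 1/8·π_1 + 1/8·π_2 + 1/4·π_3 + 1/8·π_4 + 1/4·π_5
  π_3 = 1/8·π_0 + 3/8·π_1 + 1/8·π_2 + 1/8·π_3 + 1/8·π_4 + 1/8·π_5
  π_4 = 1/8·π_0 + 1/8·π_1 + 1/4·π_2 + 1/8·π_3 + 1/4·π_4 + 1/4·π_5
  normalize: π_0 + π_1 + π_2 + π_3 + π_4 + π_5 = 1
Solving the linear system gives exactly π = [3089/18400, 1/8, 3437/18400, 5/32, 3567/18400, 783/4600].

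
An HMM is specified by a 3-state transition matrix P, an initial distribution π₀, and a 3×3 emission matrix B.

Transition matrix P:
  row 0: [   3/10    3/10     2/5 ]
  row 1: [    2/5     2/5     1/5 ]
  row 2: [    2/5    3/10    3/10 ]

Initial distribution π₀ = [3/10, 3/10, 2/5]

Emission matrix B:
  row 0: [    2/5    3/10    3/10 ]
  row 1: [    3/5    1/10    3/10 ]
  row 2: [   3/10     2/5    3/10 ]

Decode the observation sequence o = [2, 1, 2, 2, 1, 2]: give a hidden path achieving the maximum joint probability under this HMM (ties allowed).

t=0: δ = [9.000e-02, 9.000e-02, 1.200e-01]  (obs o_0=2)
t=1: δ = [1.440e-02, 3.600e-03, 1.440e-02]  ψ = [2, 1, 0]  (obs o_1=1)
t=2: δ = [1.728e-03, 1.296e-03, 1.728e-03]  ψ = [2, 0, 0]  (obs o_2=2)
t=3: δ = [2.074e-04, 1.555e-04, 2.074e-04]  ψ = [2, 0, 0]  (obs o_3=2)
t=4: δ = [2.488e-05, 6.221e-06, 3.318e-05]  ψ = [2, 0, 0]  (obs o_4=1)
t=5: δ = [3.981e-06, 2.986e-06, 2.986e-06]  ψ = [2, 2, 0]  (obs o_5=2)
backtrack: best end state = 0; path = [2, 0, 2, 0, 2, 0]

path = [2, 0, 2, 0, 2, 0]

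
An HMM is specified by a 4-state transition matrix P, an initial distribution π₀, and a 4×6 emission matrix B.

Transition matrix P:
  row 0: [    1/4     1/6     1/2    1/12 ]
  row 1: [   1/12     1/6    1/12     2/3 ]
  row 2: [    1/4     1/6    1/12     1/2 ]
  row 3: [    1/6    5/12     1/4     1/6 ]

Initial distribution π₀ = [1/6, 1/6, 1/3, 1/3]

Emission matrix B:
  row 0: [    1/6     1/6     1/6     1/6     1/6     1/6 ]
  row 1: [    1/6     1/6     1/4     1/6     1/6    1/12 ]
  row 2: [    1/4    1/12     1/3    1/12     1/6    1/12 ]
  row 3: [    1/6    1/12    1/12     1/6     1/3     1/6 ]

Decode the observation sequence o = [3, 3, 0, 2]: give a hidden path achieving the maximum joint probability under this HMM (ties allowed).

t=0: δ = [2.778e-02, 2.778e-02, 2.778e-02, 5.556e-02]  (obs o_0=3)
t=1: δ = [1.543e-03, 3.858e-03, 1.157e-03, 3.086e-03]  ψ = [3, 3, 0, 1]  (obs o_1=3)
t=2: δ = [8.573e-05, 2.143e-04, 1.929e-04, 4.287e-04]  ψ = [3, 3, 0, 1]  (obs o_2=0)
t=3: δ = [1.191e-05, 4.465e-05, 3.572e-05, 1.191e-05]  ψ = [3, 3, 3, 1]  (obs o_3=2)
backtrack: best end state = 1; path = [3, 1, 3, 1]

path = [3, 1, 3, 1]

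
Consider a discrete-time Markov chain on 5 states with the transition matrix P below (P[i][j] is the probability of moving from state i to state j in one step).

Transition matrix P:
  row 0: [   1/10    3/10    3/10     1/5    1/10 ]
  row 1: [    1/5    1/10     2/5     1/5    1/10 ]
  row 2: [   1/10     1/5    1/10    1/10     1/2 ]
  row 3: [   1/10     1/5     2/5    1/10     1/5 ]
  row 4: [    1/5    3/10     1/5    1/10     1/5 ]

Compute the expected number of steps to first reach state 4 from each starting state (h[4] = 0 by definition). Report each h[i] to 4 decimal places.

First-step conditioning: h[4] = 0; for i ≠ 4, h[i] = 1 + Σ_k P[i][k]·h[k].
  h[0] = 1 + 1/10·h[0] + 3/10·h[1] + 3/10·h[2] + 1/5·h[3]
  h[1] = 1 + 1/5·h[0] + 1/10·h[1] + 2/5·h[2] + 1/5·h[3]
  h[2] = 1 + 1/10·h[0] + 1/5·h[1] + 1/10·h[2] + 1/10·h[3]
  h[3] = 1 + 1/10·h[0] + 1/5·h[1] + 2/5·h[2] + 1/10·h[3]
Solving the 4×4 linear system over states ≠ 4 gives exactly h = [16060/3661, 15630/3661, 10900/3661, 14170/3661, 0] (h[4] = 0 is the target).

h = [4.3868, 4.2693, 2.9773, 3.8705, 0.0000]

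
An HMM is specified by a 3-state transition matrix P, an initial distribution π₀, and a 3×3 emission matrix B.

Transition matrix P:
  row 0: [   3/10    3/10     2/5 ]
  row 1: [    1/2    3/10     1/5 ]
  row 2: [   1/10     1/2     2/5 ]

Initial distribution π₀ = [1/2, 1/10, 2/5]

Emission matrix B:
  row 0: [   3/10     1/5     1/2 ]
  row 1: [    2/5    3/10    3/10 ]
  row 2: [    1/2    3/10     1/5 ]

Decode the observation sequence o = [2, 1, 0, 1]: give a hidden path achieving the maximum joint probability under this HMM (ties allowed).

t=0: δ = [2.500e-01, 3.000e-02, 8.000e-02]  (obs o_0=2)
t=1: δ = [1.500e-02, 2.250e-02, 3.000e-02]  ψ = [0, 0, 0]  (obs o_1=1)
t=2: δ = [3.375e-03, 6.000e-03, 6.000e-03]  ψ = [1, 2, 2]  (obs o_2=0)
t=3: δ = [6.000e-04, 9.000e-04, 7.200e-04]  ψ = [1, 2, 2]  (obs o_3=1)
backtrack: best end state = 1; path = [0, 2, 2, 1]

path = [0, 2, 2, 1]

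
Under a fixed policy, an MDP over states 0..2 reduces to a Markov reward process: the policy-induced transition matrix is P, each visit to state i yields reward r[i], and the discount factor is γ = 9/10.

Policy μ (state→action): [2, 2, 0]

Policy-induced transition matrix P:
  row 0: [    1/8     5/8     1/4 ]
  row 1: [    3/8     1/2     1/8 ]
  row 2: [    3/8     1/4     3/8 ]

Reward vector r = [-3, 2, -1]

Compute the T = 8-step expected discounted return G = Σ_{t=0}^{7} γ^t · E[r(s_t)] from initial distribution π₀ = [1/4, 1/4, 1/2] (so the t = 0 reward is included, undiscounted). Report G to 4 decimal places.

t=0: π = [0.2500, 0.2500, 0.5000], E[r] = -0.7500, γ^t·E[r] = -0.750000, running G = -0.750000
t=1: π = [0.3125, 0.4063, 0.2813], E[r] = -0.4063, γ^t·E[r] = -0.365625, running G = -1.115625
t=2: π = [0.2969, 0.4688, 0.2344], E[r] = -0.1875, γ^t·E[r] = -0.151875, running G = -1.267500
t=3: π = [0.3008, 0.4785, 0.2207], E[r] = -0.1660, γ^t·E[r] = -0.121025, running G = -1.388525
t=4: π = [0.2998, 0.4824, 0.2178], E[r] = -0.1523, γ^t·E[r] = -0.099953, running G = -1.488478
t=5: π = [0.3000, 0.4830, 0.2169], E[r] = -0.1510, γ^t·E[r] = -0.089165, running G = -1.577643
t=6: π = [0.3000, 0.4833, 0.2167], E[r] = -0.1501, γ^t·E[r] = -0.079794, running G = -1.657437
t=7: π = [0.3000, 0.4833, 0.2167], E[r] = -0.1501, γ^t·E[r] = -0.071774, running G = -1.729211

G = -1.7292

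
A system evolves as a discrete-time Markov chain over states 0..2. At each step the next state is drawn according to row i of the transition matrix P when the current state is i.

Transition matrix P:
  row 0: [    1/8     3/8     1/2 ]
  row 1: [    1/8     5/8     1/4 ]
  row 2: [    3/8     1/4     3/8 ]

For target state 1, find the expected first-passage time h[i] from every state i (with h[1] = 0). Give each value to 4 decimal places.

h = [3.1304, 0.0000, 3.4783]

First-step conditioning: h[1] = 0; for i ≠ 1, h[i] = 1 + Σ_k P[i][k]·h[k].
  h[0] = 1 + 1/8·h[0] + 1/2·h[2]
  h[2] = 1 + 3/8·h[0] + 3/8·h[2]
Solving the 2×2 linear system over states ≠ 1 gives exactly h = [72/23, 0, 80/23] (h[1] = 0 is the target).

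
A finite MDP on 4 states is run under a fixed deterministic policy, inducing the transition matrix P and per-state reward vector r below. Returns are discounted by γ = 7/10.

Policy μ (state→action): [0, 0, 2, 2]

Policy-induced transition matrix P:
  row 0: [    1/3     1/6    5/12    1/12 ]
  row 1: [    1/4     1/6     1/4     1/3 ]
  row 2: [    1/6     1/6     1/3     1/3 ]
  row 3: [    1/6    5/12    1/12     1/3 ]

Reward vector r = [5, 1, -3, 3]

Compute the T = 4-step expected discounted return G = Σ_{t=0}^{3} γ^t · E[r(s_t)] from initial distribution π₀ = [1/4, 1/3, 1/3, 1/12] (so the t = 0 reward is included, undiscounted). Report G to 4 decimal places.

G = 2.8607

t=0: π = [0.2500, 0.3333, 0.3333, 0.0833], E[r] = 0.8333, γ^t·E[r] = 0.833333, running G = 0.833333
t=1: π = [0.2361, 0.1875, 0.3056, 0.2708], E[r] = 1.2639, γ^t·E[r] = 0.884722, running G = 1.718056
t=2: π = [0.2216, 0.2344, 0.2697, 0.2743], E[r] = 1.3565, γ^t·E[r] = 0.664676, running G = 2.382731
t=3: π = [0.2231, 0.2352, 0.2637, 0.2779], E[r] = 1.3936, γ^t·E[r] = 0.478010, running G = 2.860741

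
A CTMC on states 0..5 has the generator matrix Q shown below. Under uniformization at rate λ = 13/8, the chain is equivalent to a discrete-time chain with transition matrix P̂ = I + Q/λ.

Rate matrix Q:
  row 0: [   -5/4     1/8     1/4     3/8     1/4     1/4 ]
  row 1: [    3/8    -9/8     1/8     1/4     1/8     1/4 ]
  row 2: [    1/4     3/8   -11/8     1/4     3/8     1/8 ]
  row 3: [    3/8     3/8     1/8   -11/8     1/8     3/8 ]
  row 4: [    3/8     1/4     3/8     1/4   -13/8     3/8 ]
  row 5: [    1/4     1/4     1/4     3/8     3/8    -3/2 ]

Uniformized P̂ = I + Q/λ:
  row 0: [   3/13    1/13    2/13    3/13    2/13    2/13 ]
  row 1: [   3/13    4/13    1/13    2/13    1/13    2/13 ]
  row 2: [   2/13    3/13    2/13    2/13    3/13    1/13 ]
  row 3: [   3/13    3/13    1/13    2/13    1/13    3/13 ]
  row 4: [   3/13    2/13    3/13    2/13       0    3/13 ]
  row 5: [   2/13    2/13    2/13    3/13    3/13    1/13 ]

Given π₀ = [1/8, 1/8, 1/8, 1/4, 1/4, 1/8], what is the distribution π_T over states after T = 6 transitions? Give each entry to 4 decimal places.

π = [0.2084, 0.1917, 0.1349, 0.1818, 0.1278, 0.1553]

t=0: π = [0.1250, 0.1250, 0.1250, 0.2500, 0.2500, 0.1250]
t=1: π = [0.2115, 0.1923, 0.1442, 0.1731, 0.1058, 0.1731]
t=2: π = [0.2064, 0.1916, 0.1339, 0.1834, 0.1339, 0.1509]
t=3: π = [0.2089, 0.1919, 0.1353, 0.1813, 0.1263, 0.1563]
t=4: π = [0.2083, 0.1917, 0.1349, 0.1819, 0.1281, 0.1551]
t=5: π = [0.2085, 0.1917, 0.1350, 0.1818, 0.1277, 0.1554]
t=6: π = [0.2084, 0.1917, 0.1349, 0.1818, 0.1278, 0.1553]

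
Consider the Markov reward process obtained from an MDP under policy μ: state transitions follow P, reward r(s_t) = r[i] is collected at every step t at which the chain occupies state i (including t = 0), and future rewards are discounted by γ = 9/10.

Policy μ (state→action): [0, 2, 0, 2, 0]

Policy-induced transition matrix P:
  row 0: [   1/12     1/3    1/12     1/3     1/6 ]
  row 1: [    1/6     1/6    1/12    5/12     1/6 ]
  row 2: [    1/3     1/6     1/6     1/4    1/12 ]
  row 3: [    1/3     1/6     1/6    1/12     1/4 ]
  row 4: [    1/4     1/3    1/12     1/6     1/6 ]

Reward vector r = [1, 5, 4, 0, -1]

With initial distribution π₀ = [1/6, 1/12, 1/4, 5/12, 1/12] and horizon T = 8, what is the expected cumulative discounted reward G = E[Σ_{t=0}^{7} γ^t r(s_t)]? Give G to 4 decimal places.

G = 9.3713

t=0: π = [0.1667, 0.0833, 0.2500, 0.4167, 0.0833], E[r] = 1.5000, γ^t·E[r] = 1.500000, running G = 1.500000
t=1: π = [0.2708, 0.2083, 0.1389, 0.2014, 0.1806], E[r] = 1.6875, γ^t·E[r] = 1.518750, running G = 3.018750
t=2: π = [0.2159, 0.2419, 0.1117, 0.2587, 0.1719], E[r] = 1.7002, γ^t·E[r] = 1.377188, running G = 4.395938
t=3: π = [0.2247, 0.2313, 0.1142, 0.2509, 0.1789], E[r] = 1.6590, γ^t·E[r] = 1.209445, running G = 5.605383
t=4: π = [0.2237, 0.2339, 0.1138, 0.2506, 0.1781], E[r] = 1.6704, γ^t·E[r] = 1.095926, running G = 6.701309
t=5: π = [0.2236, 0.2336, 0.1137, 0.2510, 0.1781], E[r] = 1.6684, γ^t·E[r] = 0.985179, running G = 7.686488
t=6: π = [0.2237, 0.2336, 0.1137, 0.2509, 0.1781], E[r] = 1.6685, γ^t·E[r] = 0.886709, running G = 8.573196
t=7: π = [0.2236, 0.2336, 0.1137, 0.2509, 0.1781], E[r] = 1.6686, γ^t·E[r] = 0.798068, running G = 9.371264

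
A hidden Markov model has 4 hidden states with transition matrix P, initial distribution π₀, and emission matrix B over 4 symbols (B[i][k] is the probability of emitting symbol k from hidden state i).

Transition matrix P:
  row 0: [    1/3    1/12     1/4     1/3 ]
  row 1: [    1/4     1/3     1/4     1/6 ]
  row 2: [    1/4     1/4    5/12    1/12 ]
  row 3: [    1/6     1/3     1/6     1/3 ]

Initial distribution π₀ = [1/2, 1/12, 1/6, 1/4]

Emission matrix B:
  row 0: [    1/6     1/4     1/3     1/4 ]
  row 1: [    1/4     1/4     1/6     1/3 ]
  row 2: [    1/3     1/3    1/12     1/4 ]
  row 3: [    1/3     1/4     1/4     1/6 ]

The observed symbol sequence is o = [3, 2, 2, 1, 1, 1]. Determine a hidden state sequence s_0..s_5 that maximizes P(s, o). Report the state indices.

path = [0, 0, 0, 2, 2, 2]

t=0: δ = [1.250e-01, 2.778e-02, 4.167e-02, 4.167e-02]  (obs o_0=3)
t=1: δ = [1.389e-02, 2.315e-03, 2.604e-03, 1.042e-02]  ψ = [0, 3, 0, 0]  (obs o_1=2)
t=2: δ = [1.543e-03, 5.787e-04, 2.894e-04, 1.157e-03]  ψ = [0, 3, 0, 0]  (obs o_2=2)
t=3: δ = [1.286e-04, 9.645e-05, 1.286e-04, 1.286e-04]  ψ = [0, 3, 0, 0]  (obs o_3=1)
t=4: δ = [1.072e-05, 1.072e-05, 1.786e-05, 1.072e-05]  ψ = [0, 3, 2, 0]  (obs o_4=1)
t=5: δ = [1.116e-06, 1.116e-06, 2.481e-06, 8.931e-07]  ψ = [2, 2, 2, 0]  (obs o_5=1)
backtrack: best end state = 2; path = [0, 0, 0, 2, 2, 2]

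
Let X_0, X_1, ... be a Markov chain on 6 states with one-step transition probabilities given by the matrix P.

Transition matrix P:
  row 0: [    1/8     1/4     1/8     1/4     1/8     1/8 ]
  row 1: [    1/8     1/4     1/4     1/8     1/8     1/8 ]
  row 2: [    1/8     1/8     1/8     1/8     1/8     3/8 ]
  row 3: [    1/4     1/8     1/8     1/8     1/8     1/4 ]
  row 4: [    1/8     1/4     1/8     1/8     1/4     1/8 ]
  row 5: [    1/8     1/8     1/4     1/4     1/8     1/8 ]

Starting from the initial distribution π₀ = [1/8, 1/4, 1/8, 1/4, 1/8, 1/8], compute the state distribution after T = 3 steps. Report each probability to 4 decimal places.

π = [0.1460, 0.1841, 0.1716, 0.1665, 0.1428, 0.1890]

t=0: π = [0.1250, 0.2500, 0.1250, 0.2500, 0.1250, 0.1250]
t=1: π = [0.1563, 0.1875, 0.1719, 0.1563, 0.1406, 0.1875]
t=2: π = [0.1445, 0.1855, 0.1719, 0.1680, 0.1426, 0.1875]
t=3: π = [0.1460, 0.1841, 0.1716, 0.1665, 0.1428, 0.1890]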